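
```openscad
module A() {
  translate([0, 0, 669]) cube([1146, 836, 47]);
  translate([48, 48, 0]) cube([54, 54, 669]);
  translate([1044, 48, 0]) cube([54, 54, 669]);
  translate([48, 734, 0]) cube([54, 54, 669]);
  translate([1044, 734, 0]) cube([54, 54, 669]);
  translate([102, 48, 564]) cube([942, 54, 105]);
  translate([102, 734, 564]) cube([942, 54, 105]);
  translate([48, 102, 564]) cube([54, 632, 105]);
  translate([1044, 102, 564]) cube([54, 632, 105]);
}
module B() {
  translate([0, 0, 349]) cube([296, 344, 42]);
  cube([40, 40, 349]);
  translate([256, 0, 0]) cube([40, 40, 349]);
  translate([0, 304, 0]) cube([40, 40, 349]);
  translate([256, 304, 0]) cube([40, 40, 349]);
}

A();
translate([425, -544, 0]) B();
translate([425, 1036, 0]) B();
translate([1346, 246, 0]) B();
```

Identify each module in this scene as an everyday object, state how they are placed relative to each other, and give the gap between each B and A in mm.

A is a table. B is a stool. Three stools sit around the table at the −y, +y, +x sides. The gap between each stool and the table is 200 mm.

Each stool's nearest face is 200 mm from the table's bounding box.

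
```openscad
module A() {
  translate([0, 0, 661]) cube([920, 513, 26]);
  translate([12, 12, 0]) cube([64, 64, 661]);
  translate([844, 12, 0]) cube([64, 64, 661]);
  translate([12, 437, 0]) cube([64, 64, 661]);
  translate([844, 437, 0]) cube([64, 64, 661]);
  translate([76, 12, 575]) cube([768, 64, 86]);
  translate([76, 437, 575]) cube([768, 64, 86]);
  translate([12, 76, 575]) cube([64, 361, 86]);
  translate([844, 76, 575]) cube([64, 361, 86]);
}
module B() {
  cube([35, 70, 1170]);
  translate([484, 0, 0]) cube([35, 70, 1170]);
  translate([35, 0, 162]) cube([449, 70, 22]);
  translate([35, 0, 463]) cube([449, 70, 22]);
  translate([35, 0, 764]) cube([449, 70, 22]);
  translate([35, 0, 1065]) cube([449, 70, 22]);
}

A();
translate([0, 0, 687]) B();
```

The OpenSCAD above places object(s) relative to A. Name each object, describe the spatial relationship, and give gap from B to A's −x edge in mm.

A is a table. B is a ladder. The ladder is on top of the table. The gap from the ladder to the table's −x edge is 0 mm.

The ladder's min-x is at 0; the table's min-x is 0; gap = 0 mm.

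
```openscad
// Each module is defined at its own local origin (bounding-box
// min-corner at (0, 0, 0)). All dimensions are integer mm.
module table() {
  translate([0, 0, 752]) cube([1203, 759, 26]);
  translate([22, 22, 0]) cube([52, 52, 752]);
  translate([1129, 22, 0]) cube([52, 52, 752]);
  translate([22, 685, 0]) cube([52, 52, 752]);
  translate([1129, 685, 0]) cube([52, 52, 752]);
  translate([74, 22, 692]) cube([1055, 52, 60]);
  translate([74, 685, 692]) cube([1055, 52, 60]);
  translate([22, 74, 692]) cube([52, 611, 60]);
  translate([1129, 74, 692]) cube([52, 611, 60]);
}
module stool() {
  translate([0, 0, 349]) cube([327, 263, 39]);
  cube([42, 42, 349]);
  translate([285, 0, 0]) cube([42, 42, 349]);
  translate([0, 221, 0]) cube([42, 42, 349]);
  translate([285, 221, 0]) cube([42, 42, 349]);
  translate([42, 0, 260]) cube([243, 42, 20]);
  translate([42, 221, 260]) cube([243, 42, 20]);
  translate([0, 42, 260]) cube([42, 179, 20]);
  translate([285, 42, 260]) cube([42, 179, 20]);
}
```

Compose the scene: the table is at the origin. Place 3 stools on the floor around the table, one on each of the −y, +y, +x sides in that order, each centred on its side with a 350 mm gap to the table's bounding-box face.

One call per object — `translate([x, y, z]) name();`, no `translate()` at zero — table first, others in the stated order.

table();
translate([438, -613, 0]) stool();
translate([438, 1109, 0]) stool();
translate([1553, 248, 0]) stool();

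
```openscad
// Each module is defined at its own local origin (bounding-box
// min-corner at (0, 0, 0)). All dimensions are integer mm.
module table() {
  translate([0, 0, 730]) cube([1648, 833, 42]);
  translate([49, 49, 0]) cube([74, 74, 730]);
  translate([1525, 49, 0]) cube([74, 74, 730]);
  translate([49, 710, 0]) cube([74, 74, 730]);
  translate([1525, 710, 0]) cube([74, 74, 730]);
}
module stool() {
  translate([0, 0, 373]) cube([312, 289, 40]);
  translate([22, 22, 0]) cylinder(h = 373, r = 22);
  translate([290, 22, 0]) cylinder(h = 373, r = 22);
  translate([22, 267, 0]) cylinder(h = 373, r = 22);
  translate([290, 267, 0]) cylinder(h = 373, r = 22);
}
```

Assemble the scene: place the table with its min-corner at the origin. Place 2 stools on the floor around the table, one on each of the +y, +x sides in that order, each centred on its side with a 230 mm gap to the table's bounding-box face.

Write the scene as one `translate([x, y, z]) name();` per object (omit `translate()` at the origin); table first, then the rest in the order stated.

table();
translate([668, 1063, 0]) stool();
translate([1878, 272, 0]) stool();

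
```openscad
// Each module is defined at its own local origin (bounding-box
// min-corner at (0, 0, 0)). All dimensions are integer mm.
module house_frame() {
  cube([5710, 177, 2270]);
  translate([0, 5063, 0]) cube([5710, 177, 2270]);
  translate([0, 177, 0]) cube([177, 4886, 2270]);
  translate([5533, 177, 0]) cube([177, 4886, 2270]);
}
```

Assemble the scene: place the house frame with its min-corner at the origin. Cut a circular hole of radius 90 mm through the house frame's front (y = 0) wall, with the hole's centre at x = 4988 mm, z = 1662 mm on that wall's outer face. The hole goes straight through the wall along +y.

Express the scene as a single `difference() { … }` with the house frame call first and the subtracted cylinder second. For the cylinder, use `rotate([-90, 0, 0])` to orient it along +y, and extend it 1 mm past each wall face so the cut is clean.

difference() {
  house_frame();
  translate([4988, -1, 1662]) rotate([-90, 0, 0]) cylinder(h = 179, r = 90);
}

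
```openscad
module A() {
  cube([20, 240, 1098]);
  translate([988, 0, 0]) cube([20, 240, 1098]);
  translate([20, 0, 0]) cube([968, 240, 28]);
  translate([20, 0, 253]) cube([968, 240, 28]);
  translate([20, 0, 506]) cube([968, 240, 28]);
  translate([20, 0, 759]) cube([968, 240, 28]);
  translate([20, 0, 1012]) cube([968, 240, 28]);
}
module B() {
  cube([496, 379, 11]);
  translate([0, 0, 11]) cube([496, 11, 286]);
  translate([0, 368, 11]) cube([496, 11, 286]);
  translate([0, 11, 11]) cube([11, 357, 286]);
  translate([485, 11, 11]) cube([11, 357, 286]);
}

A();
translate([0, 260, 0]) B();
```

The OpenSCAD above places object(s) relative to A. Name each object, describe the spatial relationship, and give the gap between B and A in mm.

A is a bookshelf. B is an open box. The open box is on the floor beside the bookshelf on its +y side. The gap between the open box and the bookshelf is 20 mm.

The open box's nearest face is 20 mm from the bookshelf's +y face.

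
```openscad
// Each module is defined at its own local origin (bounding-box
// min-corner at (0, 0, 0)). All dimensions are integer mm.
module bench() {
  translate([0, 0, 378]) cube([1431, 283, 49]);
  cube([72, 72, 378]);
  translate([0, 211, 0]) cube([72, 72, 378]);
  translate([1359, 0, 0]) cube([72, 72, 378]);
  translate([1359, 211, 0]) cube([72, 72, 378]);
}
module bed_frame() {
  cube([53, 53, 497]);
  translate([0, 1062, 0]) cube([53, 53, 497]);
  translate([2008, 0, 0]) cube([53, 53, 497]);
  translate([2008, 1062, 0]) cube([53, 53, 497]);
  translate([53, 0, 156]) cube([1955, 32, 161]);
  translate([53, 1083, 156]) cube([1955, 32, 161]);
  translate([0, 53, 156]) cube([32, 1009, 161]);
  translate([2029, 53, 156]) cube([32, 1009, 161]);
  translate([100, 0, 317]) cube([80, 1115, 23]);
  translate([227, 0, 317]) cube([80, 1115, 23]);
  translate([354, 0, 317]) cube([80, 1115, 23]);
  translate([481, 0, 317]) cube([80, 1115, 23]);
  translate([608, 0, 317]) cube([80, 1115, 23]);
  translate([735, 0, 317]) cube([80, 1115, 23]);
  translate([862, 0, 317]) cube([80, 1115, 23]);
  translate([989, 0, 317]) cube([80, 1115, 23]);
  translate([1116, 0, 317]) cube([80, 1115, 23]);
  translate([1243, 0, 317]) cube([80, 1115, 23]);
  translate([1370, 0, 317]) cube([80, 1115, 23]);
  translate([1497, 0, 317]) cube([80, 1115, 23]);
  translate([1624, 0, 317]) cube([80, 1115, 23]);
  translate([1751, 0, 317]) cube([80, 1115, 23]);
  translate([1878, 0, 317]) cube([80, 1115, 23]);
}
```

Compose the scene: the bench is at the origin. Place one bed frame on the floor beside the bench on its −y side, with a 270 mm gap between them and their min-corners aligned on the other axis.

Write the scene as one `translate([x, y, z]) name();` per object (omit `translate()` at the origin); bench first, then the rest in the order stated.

bench();
translate([0, -1385, 0]) bed_frame();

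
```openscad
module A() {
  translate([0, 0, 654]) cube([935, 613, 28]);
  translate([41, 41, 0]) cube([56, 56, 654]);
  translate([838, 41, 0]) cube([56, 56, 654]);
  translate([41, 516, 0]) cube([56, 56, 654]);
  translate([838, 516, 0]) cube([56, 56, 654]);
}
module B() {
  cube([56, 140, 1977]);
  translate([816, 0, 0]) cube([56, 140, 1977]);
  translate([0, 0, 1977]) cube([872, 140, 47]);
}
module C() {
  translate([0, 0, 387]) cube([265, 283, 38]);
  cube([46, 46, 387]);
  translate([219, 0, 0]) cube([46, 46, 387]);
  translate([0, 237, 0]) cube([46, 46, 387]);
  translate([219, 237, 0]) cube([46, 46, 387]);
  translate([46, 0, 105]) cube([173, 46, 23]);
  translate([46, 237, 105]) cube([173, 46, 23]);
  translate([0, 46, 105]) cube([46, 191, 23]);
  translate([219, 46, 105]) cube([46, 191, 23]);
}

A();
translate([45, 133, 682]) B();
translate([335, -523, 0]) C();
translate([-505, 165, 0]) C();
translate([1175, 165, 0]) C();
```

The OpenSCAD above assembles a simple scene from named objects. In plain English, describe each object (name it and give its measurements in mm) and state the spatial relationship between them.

A is a table: top 935 mm (x) × 613 mm (y), 28 mm thick, upper face at z = 682 mm, on four 56×56 mm square legs, each inset 41 mm from the nearest pair of top edges, running from z = 0 to the bottom of the top.

B is a door frame. The clear opening is 760 mm wide and 1977 mm high. Two 56 mm wide jambs, 140 mm deep, stand either side of the opening from the floor to the top of the opening. A 47 mm thick head sits across the top of both jambs, spanning the full outside width of the frame.

C is a four-legged stool. The seat is 265×283 mm, 38 mm thick, top at z = 425 mm. It stands on four square legs, each 46×46 mm in cross-section, from z = 0 to the seat underside, each flush with a corner of the seat. Four stretchers, 46 mm wide and 23 mm tall, connect adjacent legs with their undersides at z = 105 mm, each running between the inner faces of the legs it joins and aligned with the legs' outer faces on the other axis.

The door frame is on top of the table. Three stools sit around the table at the −y, −x, +x sides.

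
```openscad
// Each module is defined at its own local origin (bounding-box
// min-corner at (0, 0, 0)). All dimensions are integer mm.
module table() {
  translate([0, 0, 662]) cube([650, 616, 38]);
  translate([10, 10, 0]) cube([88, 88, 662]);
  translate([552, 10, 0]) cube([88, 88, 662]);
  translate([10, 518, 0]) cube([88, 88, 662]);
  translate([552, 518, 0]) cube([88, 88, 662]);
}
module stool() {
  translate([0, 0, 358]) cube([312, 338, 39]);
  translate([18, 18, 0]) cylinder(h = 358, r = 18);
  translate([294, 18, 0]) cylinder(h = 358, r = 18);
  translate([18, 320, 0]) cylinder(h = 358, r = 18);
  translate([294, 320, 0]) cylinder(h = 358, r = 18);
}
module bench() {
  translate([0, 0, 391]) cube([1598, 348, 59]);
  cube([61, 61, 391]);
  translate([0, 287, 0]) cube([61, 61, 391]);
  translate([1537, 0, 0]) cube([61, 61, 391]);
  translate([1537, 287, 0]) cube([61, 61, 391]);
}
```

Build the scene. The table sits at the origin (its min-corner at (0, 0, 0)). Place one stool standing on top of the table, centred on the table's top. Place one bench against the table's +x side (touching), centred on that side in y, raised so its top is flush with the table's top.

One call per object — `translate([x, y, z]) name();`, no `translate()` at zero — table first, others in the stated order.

table();
translate([169, 139, 700]) stool();
translate([650, 134, 250]) bench();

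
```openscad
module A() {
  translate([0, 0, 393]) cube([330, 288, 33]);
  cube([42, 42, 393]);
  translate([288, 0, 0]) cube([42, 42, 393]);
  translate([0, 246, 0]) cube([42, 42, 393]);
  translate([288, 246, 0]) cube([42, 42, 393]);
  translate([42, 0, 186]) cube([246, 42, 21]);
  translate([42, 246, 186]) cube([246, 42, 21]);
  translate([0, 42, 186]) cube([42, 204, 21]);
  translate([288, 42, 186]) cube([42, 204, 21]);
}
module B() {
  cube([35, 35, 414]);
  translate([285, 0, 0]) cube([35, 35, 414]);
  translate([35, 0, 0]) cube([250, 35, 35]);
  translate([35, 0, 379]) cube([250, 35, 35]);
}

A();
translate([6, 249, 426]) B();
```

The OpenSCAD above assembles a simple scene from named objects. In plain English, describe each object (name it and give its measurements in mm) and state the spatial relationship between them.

A is a four-legged stool. The seat is a 330×288×33 mm slab whose top surface is at z = 426 mm; four square legs, each 42×42 mm in cross-section, run from the floor (z = 0) to the underside of the seat, each flush with a corner of the seat. Four stretchers, 42 mm wide and 21 mm tall, connect adjacent legs with their undersides at z = 186 mm, each running between the inner faces of the legs it joins and aligned with the legs' outer faces on the other axis.

B is a rectangular picture frame lying in the x–z plane (depth along y). The opening is 250 mm wide (x) by 344 mm tall (z), surrounded by a border 35 mm wide on all four sides. The frame is 35 mm deep and is made of two full-height vertical stiles with two horizontal rails fitted between them.

The picture frame is on top of the stool.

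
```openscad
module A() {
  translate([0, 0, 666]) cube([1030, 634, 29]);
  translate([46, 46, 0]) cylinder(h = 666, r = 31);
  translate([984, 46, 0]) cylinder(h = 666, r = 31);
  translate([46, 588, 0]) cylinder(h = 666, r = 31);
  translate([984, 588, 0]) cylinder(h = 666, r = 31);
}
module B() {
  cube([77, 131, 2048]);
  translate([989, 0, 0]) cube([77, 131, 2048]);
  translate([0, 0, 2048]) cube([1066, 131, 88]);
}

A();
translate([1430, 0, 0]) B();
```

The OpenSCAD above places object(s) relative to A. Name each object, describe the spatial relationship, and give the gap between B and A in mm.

The door frame's nearest face is 400 mm from the table's +x face.

A is a table. B is a door frame. The door frame is on the floor beside the table on its +x side. The gap between the door frame and the table is 400 mm.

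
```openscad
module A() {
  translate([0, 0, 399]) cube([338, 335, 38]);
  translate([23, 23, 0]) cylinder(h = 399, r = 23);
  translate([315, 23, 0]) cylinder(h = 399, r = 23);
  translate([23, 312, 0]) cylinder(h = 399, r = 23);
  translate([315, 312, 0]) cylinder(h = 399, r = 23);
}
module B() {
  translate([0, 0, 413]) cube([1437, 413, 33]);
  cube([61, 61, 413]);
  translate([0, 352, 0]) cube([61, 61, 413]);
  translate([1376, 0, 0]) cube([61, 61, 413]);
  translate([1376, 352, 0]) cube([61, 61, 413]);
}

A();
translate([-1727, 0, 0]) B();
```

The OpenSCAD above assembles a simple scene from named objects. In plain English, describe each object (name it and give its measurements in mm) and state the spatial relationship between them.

A is a simple wooden stool: a rectangular seat 338 mm (x) by 335 mm (y), 38 mm thick, top face at z = 437 mm, on four round legs, each 46 mm in diameter. The legs rest on z = 0, each leg's axis is inset half a diameter from the nearest pair of seat edges (so the leg's bounding box is flush with the corner).

B is a long wooden bench with a 1437 mm (x) × 413 mm (y) seat, 33 mm thick, its top surface 446 mm above the floor. Four 61 mm square legs at the seat corners, flush with the edges, run from z = 0 to the seat underside.

The bench is on the floor beside the stool on its −x side.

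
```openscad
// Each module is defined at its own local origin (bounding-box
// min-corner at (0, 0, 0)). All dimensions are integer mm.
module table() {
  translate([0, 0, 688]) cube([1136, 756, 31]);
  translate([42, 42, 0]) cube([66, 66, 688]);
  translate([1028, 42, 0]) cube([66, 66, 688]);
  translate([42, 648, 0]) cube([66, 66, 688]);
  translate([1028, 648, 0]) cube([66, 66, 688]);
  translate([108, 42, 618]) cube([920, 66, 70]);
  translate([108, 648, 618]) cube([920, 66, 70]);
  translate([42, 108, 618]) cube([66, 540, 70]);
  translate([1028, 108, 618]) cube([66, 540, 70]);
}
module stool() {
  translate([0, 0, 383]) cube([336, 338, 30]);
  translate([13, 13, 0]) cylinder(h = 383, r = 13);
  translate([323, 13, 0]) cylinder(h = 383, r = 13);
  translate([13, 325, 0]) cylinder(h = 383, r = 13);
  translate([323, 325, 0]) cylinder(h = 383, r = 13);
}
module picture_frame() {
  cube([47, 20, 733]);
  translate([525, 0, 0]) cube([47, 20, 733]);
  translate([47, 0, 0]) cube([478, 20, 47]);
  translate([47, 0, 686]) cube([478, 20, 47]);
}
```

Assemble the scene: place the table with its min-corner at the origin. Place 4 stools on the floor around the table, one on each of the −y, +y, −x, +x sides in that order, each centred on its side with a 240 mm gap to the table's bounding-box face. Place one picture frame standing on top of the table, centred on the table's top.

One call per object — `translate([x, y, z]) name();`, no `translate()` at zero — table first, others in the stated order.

table();
translate([400, -578, 0]) stool();
translate([400, 996, 0]) stool();
translate([-576, 209, 0]) stool();
translate([1376, 209, 0]) stool();
translate([282, 368, 719]) picture_frame();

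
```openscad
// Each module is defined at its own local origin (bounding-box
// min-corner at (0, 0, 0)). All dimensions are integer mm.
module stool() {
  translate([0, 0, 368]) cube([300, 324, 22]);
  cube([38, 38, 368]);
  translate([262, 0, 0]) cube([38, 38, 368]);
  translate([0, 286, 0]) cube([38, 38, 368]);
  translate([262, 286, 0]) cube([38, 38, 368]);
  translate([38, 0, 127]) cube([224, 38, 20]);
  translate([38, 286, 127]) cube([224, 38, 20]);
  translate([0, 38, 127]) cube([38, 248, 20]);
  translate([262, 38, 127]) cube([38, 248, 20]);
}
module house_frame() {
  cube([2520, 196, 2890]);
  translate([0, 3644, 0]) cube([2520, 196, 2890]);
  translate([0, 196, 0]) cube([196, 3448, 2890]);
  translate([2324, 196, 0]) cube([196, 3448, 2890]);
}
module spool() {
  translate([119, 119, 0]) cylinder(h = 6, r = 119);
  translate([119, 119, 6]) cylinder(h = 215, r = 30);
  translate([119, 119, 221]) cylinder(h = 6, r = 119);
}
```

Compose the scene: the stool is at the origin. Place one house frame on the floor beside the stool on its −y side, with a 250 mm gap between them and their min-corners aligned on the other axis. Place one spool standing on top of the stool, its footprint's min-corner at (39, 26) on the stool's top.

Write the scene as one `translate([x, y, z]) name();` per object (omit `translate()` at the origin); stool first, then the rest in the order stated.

stool();
translate([0, -4090, 0]) house_frame();
translate([39, 26, 390]) spool();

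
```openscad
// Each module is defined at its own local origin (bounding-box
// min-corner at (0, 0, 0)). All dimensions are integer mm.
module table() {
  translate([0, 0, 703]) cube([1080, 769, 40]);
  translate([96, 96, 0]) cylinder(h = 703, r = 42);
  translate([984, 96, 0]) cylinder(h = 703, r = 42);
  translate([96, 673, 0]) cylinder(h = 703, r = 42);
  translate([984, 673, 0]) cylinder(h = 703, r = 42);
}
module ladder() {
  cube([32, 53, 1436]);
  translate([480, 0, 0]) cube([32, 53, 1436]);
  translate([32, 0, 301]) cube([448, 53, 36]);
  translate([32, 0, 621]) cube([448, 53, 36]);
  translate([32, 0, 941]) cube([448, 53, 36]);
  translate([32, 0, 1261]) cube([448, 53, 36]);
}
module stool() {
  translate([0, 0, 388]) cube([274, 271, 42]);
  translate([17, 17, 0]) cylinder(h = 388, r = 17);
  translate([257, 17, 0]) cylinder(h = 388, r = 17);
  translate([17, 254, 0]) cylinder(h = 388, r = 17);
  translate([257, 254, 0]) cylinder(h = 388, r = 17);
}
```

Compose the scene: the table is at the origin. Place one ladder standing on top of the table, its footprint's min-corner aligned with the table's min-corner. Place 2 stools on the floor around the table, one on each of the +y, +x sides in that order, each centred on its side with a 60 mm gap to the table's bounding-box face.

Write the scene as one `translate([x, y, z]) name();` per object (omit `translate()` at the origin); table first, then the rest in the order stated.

table();
translate([0, 0, 743]) ladder();
translate([403, 829, 0]) stool();
translate([1140, 249, 0]) stool();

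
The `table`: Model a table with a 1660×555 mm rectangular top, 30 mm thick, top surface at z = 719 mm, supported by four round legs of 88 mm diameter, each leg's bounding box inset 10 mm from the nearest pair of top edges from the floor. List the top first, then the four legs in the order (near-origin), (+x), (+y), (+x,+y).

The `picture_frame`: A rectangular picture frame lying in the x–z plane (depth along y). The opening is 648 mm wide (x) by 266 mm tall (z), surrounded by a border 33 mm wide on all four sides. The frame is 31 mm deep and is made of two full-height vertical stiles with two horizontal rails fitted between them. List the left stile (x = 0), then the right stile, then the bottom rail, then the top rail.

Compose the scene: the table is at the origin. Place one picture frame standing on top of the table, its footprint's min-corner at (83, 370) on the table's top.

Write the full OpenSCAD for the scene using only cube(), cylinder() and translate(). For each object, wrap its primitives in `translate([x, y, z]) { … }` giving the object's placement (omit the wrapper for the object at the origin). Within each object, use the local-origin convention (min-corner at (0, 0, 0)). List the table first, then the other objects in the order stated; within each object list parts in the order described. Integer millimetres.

translate([0, 0, 689]) cube([1660, 555, 30]);
translate([54, 54, 0]) cylinder(h = 689, r = 44);
translate([1606, 54, 0]) cylinder(h = 689, r = 44);
translate([54, 501, 0]) cylinder(h = 689, r = 44);
translate([1606, 501, 0]) cylinder(h = 689, r = 44);
translate([83, 370, 719]) {
  cube([33, 31, 332]);
  translate([681, 0, 0]) cube([33, 31, 332]);
  translate([33, 0, 0]) cube([648, 31, 33]);
  translate([33, 0, 299]) cube([648, 31, 33]);
}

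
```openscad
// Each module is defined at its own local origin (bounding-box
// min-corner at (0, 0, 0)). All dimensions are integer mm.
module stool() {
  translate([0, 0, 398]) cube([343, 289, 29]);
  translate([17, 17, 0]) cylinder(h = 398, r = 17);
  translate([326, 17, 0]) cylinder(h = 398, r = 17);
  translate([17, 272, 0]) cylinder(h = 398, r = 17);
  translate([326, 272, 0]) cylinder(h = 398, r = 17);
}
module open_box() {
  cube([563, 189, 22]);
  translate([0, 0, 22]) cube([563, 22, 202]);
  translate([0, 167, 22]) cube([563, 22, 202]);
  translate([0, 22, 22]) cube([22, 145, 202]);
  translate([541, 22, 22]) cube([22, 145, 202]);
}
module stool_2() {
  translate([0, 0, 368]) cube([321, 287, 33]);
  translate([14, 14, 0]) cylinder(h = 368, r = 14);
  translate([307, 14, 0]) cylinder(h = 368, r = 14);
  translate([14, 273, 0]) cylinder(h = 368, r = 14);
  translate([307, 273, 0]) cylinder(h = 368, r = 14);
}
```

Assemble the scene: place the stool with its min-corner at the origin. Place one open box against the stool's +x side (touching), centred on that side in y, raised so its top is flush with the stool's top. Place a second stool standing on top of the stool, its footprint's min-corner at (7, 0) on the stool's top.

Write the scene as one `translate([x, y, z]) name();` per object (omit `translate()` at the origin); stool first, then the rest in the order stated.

stool();
translate([343, 50, 203]) open_box();
translate([7, 0, 427]) stool_2();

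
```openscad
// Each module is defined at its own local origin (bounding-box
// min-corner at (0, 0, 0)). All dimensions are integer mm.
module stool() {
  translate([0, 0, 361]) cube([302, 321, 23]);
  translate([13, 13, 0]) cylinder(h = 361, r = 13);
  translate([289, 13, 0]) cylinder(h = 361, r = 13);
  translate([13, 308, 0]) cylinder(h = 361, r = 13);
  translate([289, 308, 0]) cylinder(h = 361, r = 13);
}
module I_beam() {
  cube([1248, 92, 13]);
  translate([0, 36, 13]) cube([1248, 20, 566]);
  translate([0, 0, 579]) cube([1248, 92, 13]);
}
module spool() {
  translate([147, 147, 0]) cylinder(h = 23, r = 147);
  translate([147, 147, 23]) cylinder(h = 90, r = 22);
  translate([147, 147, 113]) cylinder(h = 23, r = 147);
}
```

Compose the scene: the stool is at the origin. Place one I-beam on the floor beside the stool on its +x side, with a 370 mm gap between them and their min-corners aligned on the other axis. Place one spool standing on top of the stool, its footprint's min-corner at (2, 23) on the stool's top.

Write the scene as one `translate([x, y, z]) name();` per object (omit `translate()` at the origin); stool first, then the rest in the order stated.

stool();
translate([672, 0, 0]) I_beam();
translate([2, 23, 384]) spool();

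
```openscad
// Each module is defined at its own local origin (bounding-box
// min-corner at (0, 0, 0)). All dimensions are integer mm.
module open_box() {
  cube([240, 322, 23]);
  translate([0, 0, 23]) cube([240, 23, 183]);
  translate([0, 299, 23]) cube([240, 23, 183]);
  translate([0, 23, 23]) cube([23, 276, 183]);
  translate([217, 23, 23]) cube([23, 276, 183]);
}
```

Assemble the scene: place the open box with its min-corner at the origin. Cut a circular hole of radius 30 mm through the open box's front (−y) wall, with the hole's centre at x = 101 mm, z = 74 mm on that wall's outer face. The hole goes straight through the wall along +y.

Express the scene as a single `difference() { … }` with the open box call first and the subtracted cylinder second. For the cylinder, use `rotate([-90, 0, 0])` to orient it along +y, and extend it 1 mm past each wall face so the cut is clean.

difference() {
  open_box();
  translate([101, -1, 74]) rotate([-90, 0, 0]) cylinder(h = 25, r = 30);
}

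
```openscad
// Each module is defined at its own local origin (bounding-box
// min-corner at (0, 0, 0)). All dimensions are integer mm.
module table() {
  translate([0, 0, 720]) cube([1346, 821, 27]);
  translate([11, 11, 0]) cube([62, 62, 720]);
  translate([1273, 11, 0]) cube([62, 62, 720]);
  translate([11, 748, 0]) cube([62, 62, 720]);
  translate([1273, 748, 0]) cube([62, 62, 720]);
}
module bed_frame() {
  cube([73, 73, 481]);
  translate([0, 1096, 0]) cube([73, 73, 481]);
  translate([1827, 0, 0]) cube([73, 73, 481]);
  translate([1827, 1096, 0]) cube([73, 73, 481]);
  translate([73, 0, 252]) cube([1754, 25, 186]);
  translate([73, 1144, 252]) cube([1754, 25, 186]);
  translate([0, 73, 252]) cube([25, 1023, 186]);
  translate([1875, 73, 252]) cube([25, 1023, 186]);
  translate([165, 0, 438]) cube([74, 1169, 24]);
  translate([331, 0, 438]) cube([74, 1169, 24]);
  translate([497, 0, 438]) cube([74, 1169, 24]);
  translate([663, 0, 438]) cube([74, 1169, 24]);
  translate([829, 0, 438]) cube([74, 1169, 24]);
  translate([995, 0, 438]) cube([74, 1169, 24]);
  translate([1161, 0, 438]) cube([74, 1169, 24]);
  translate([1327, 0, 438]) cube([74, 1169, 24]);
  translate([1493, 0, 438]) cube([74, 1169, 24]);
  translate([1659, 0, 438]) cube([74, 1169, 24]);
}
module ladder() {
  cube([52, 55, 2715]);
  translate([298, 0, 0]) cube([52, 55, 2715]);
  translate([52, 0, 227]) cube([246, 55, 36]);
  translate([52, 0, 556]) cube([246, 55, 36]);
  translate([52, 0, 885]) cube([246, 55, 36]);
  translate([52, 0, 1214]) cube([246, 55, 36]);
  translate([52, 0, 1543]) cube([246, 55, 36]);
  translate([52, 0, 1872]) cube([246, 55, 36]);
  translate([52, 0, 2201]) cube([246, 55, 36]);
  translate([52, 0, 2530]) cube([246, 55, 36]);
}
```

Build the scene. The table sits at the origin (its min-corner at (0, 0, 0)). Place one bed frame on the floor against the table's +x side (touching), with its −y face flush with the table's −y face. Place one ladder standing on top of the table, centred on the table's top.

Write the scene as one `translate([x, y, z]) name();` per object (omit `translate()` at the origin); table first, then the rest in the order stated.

table();
translate([1346, 0, 0]) bed_frame();
translate([498, 383, 747]) ladder();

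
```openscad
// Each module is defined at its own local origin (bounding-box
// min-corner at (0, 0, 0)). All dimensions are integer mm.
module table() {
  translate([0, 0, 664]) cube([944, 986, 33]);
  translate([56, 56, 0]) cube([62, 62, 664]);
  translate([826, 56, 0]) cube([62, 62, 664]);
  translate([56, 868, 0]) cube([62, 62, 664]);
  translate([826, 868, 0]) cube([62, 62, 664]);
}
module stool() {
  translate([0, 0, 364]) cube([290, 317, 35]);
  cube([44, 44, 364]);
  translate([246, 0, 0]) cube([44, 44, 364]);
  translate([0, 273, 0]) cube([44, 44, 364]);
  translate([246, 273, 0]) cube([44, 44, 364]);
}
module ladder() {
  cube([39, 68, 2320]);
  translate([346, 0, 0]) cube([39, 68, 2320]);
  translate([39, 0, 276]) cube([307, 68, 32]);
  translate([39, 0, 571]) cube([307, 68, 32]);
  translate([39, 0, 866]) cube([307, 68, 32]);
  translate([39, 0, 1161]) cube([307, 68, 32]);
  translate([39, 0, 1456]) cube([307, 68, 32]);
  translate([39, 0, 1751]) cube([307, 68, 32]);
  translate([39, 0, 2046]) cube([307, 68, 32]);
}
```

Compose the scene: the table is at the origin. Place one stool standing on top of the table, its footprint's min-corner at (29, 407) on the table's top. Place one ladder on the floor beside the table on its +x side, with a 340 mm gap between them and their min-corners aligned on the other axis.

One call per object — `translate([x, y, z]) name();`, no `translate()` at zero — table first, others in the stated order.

table();
translate([29, 407, 697]) stool();
translate([1284, 0, 0]) ladder();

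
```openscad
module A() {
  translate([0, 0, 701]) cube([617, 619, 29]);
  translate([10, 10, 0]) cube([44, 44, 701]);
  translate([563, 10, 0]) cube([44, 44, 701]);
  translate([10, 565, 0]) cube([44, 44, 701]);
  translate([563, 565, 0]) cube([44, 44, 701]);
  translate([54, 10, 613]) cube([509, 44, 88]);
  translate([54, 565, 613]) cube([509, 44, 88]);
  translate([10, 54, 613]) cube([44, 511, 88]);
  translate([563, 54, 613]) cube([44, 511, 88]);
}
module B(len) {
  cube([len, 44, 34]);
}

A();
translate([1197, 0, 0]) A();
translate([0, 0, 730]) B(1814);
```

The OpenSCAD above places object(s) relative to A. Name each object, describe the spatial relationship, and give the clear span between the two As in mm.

A is a table. B is a beam. A beam spans the tops of two tables. The clear span between the two tables is 580 mm.

Second table starts at x = 1197; first ends at x = 617; clear span = 1197 − 617 = 580 mm.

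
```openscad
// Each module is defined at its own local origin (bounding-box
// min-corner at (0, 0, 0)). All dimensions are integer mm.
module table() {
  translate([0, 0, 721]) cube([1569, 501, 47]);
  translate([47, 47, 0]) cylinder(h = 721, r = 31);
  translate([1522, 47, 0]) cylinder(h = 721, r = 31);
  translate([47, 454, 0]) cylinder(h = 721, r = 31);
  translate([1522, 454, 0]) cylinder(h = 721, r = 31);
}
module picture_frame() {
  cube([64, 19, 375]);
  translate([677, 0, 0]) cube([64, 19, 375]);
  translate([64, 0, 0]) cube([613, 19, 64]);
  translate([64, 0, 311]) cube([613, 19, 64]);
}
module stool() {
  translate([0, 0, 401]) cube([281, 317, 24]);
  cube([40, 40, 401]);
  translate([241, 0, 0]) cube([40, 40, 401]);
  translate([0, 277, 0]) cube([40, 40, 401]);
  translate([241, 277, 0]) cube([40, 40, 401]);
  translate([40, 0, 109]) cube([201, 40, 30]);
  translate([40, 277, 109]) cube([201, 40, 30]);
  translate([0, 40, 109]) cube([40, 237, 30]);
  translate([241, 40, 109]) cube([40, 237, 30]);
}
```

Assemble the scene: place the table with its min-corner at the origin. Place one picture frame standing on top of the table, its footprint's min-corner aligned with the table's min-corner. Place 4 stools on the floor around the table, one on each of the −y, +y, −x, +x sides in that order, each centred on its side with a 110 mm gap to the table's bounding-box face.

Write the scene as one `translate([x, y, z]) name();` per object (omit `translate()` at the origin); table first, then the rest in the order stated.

table();
translate([0, 0, 768]) picture_frame();
translate([644, -427, 0]) stool();
translate([644, 611, 0]) stool();
translate([-391, 92, 0]) stool();
translate([1679, 92, 0]) stool();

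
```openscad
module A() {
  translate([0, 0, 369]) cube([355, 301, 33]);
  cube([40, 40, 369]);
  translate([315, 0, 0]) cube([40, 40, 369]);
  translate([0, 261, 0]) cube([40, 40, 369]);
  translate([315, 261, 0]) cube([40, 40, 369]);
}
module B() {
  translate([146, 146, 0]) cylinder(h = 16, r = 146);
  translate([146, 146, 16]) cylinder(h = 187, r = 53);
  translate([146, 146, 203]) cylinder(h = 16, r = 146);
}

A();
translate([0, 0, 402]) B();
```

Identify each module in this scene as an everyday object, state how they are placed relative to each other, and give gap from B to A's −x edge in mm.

The spool's min-x is at 0; the stool's min-x is 0; gap = 0 mm.

A is a stool. B is a spool. The spool is on top of the stool. The gap from the spool to the stool's −x edge is 0 mm.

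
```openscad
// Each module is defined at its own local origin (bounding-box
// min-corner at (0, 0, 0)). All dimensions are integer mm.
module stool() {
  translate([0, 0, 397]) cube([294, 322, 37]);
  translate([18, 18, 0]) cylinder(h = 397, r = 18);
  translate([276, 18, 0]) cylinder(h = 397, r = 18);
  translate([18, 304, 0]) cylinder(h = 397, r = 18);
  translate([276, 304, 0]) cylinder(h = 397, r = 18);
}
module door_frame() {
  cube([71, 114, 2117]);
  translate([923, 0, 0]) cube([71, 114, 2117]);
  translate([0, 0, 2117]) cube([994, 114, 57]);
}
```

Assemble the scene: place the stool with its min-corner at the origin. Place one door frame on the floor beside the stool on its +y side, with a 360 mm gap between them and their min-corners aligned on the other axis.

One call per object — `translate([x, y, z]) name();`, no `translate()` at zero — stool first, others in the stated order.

stool();
translate([0, 682, 0]) door_frame();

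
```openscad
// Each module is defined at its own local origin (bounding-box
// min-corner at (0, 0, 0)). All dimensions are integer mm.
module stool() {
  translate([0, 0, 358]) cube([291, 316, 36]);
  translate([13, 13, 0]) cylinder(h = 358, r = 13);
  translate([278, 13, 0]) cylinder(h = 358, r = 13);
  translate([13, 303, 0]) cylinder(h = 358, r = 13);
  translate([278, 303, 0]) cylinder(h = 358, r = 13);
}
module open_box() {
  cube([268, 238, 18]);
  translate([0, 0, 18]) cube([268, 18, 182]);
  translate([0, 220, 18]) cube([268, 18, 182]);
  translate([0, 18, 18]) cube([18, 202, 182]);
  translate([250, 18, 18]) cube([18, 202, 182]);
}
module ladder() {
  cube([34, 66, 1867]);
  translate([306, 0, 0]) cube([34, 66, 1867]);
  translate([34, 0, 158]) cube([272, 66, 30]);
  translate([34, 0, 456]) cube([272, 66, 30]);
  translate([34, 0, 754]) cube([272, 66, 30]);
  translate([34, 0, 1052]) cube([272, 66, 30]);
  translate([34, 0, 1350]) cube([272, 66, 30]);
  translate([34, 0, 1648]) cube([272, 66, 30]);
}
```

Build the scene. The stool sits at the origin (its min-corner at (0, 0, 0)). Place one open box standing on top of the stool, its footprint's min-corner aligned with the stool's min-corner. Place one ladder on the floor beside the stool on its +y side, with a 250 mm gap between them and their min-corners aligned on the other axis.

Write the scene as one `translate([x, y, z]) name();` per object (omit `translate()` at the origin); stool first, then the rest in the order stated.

stool();
translate([0, 0, 394]) open_box();
translate([0, 566, 0]) ladder();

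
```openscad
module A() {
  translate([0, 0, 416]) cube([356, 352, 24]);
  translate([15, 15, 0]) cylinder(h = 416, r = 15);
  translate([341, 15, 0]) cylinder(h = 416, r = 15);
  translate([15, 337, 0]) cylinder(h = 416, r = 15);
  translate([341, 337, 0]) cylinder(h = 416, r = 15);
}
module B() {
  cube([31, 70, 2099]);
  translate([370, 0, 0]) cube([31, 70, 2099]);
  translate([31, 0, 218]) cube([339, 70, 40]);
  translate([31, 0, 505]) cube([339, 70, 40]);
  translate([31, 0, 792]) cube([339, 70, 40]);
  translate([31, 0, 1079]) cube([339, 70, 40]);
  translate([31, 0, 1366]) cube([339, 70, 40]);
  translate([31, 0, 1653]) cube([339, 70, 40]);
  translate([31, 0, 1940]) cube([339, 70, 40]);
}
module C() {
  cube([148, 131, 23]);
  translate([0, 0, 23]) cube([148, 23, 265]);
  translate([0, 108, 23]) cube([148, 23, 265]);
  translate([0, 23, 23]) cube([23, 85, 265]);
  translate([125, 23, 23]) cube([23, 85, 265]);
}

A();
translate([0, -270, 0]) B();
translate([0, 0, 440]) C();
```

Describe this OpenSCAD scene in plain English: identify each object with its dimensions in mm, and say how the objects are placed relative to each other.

A is a simple wooden stool: a rectangular seat 356 mm (x) by 352 mm (y), 24 mm thick, top face at z = 440 mm, on four round legs, each 30 mm in diameter. The legs rest on z = 0, each leg's axis is inset half a diameter from the nearest pair of seat edges (so the leg's bounding box is flush with the corner).

B is a wooden ladder with two side rails of 31×70 mm section and 2099 mm height, set 401 mm apart overall. Between them run 7 rectangular rungs (70 mm deep, 40 mm thick), front faces flush with the rails' −y face. The bottom of the first rung is 218 mm above the floor and each subsequent rung is 287 mm higher than the one below.

C is an open storage box with external size 148×131×288 mm and wall thickness 23 mm (the base is also 23 mm thick). The base covers the whole footprint; the four walls stand on the base, with the y-facing walls full-width and the x-facing walls fitting between their inner faces.

The ladder is on the floor beside the stool on its −y side. The open box is on top of the stool.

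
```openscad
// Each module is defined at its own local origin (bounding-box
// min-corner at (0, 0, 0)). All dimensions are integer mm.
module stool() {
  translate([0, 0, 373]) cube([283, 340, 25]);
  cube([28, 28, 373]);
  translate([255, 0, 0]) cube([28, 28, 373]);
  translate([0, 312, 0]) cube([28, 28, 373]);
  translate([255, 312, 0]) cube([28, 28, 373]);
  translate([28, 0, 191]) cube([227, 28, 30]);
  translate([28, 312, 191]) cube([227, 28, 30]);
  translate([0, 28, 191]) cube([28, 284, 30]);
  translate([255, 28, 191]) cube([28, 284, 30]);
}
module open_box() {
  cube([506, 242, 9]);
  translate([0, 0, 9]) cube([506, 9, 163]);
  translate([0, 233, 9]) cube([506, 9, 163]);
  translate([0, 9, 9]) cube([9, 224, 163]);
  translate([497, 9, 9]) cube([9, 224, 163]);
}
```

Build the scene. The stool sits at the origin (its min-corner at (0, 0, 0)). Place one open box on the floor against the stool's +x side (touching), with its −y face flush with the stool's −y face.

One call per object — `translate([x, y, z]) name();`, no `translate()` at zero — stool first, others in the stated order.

stool();
translate([283, 0, 0]) open_box();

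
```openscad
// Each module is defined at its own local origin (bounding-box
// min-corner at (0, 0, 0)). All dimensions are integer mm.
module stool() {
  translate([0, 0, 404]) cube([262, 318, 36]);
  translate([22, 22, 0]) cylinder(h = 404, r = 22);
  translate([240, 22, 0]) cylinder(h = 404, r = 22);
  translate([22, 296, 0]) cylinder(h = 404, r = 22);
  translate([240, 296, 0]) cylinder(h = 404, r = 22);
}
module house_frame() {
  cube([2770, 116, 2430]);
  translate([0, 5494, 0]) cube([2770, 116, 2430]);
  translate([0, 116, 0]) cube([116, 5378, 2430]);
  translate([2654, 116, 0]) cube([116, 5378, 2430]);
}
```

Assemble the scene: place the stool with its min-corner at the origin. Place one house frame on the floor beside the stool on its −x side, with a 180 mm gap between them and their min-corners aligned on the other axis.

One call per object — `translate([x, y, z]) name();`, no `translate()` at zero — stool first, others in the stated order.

stool();
translate([-2950, 0, 0]) house_frame();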